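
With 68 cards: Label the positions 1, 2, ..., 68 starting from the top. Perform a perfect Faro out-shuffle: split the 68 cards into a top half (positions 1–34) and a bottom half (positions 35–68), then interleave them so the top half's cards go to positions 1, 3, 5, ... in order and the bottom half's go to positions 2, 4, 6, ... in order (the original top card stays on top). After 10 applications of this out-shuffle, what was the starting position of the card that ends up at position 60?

Work backwards from position 60, undoing one out-shuffle at a time:
60 ← 64 ← 66 ← 67 ← 34 ← 51 ← 26 ← 47 ← 24 ← 46 ← 57
So the card now at position 60 started at position 57.

57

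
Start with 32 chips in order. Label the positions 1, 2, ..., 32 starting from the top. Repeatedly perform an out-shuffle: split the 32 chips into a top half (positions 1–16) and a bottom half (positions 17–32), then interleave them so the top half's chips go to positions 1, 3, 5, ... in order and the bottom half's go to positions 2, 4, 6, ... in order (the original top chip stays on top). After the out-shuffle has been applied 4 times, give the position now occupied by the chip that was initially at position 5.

3

Track the chip's position through each out-shuffle:
5 → 9 → 17 → 2 → 3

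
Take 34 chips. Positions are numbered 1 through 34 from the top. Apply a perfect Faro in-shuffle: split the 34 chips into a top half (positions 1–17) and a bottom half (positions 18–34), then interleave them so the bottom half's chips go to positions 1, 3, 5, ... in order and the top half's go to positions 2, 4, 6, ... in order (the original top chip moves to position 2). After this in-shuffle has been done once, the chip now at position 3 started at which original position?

19

Work backwards from position 3, undoing one in-shuffle at a time:
3 ← 19
So the chip now at position 3 started at position 19.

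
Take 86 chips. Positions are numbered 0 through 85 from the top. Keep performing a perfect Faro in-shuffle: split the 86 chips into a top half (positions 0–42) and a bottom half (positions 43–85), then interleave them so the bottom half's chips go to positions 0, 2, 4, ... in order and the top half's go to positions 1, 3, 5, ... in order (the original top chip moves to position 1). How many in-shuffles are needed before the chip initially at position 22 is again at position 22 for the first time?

28

Follow position 22 under repeated in-shuffles:
22 → 45 → 4 → 9 → 19 → 39 → 79 → 72 → ... → 22 (length 28)
It first returns after 28 in-shuffles.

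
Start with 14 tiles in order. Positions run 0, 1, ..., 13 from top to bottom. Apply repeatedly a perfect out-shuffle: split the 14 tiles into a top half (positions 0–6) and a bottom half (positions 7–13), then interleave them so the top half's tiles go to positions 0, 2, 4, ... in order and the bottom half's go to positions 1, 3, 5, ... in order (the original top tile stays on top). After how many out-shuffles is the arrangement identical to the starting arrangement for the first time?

12

The out-shuffle permutes the 14 positions with cycle lengths [1, 1, 12].
Every tile is home exactly when every cycle has completed a whole number of laps, i.e. after lcm(1, 12) = 12 out-shuffles.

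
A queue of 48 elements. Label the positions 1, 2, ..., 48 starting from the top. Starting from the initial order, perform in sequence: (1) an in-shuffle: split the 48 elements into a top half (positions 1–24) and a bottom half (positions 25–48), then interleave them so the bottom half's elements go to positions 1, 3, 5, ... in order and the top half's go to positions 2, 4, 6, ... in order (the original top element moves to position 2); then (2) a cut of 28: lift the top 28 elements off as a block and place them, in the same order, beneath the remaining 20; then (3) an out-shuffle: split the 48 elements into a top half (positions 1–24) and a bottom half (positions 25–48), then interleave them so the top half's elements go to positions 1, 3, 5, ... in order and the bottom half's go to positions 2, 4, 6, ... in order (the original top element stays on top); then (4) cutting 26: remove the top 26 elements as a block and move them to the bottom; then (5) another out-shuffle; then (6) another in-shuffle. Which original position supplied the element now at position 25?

Undo the operations in reverse order, starting from position 25:
  undo op 6 (in-shuffle, from bottom half): 25 ← 37
  undo op 5 (out-shuffle, from top half): 37 ← 19
  undo op 4 (cut 26): 19 ← 45
  undo op 3 (out-shuffle, from top half): 45 ← 23
  undo op 2 (cut 28): 23 ← 3
  undo op 1 (in-shuffle, from bottom half): 3 ← 26
So the element at position 25 came from original position 26.

26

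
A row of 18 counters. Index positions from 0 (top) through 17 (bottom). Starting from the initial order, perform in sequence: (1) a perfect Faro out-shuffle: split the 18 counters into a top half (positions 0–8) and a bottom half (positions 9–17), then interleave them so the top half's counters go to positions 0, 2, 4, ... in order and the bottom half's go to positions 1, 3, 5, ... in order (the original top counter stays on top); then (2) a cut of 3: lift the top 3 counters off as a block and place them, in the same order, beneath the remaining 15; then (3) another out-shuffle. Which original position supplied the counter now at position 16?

Undo the operations in reverse order, starting from position 16:
  undo op 3 (out-shuffle, from top half): 16 ← 8
  undo op 2 (cut 3): 8 ← 11
  undo op 1 (out-shuffle, from bottom half): 11 ← 14
So the counter at position 16 came from original position 14.

14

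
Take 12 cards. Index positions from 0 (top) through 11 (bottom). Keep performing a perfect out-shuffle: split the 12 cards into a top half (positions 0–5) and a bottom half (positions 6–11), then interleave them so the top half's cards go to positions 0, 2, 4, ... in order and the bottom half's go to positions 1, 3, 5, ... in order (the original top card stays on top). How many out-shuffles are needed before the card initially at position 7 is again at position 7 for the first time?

Follow position 7 under repeated out-shuffles:
7 → 3 → 6 → 1 → 2 → 4 → 8 → 5 → 10 → 9 → 7
It first returns after 10 out-shuffles.

10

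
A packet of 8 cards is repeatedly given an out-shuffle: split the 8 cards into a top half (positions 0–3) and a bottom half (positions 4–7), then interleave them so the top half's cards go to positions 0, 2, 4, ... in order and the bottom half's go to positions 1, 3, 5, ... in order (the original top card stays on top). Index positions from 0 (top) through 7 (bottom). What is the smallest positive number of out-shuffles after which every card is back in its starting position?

3

The out-shuffle permutes the 8 positions with cycle lengths [1, 1, 3, 3].
Every card is home exactly when every cycle has completed a whole number of laps, i.e. after lcm(1, 3) = 3 out-shuffles.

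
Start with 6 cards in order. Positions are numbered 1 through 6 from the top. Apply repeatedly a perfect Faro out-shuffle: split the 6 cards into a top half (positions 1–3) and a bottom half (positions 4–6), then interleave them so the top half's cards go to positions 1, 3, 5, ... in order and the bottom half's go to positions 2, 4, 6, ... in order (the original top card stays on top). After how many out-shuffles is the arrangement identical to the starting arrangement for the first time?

4

The out-shuffle permutes the 6 positions with cycle lengths [1, 1, 4].
Every card is home exactly when every cycle has completed a whole number of laps, i.e. after lcm(1, 4) = 4 out-shuffles.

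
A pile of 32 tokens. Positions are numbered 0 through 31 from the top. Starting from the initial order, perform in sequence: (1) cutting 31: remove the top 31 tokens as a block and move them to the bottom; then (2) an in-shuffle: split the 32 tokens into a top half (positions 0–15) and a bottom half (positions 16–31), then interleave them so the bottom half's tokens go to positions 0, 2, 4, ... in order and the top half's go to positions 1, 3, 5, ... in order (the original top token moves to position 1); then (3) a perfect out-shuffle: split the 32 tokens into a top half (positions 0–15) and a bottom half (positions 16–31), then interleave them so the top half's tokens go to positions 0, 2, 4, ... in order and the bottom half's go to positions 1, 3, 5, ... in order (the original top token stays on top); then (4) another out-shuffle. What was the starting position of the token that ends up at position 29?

6

Undo the operations in reverse order, starting from position 29:
  undo op 4 (out-shuffle, from bottom half): 29 ← 30
  undo op 3 (out-shuffle, from top half): 30 ← 15
  undo op 2 (in-shuffle, from top half): 15 ← 7
  undo op 1 (cut 31): 7 ← 6
So the token at position 29 came from original position 6.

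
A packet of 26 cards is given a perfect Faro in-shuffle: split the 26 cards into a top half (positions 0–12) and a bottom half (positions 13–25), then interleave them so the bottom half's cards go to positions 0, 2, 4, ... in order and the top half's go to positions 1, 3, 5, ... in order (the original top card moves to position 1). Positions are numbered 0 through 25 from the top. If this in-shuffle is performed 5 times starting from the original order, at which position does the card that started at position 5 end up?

2

Track the card's position through each in-shuffle:
5 → 11 → 23 → 20 → 14 → 2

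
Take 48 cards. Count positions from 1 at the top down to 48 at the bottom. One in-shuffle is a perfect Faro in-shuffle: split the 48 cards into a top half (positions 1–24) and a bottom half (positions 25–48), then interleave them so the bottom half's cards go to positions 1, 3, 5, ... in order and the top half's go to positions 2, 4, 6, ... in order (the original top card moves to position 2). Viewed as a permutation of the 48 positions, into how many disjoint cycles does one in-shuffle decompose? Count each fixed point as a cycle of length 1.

Trace each unvisited position around until it returns:
(1 2 4 8 16 32 ... len 21) (3 6 12 24 48 47 ... len 21) (7 14 28) (21 42 35)
4 cycles in total.

4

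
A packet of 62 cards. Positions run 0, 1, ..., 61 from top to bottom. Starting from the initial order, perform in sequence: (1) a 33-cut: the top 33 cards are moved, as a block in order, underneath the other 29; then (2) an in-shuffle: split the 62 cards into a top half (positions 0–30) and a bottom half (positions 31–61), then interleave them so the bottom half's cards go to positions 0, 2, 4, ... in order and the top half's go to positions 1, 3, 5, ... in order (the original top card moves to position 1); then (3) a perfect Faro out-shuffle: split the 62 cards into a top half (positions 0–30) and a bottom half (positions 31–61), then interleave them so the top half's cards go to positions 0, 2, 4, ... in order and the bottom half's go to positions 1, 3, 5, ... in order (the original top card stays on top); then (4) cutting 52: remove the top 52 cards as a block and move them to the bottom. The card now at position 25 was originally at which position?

Undo the operations in reverse order, starting from position 25:
  undo op 4 (cut 52): 25 ← 15
  undo op 3 (out-shuffle, from bottom half): 15 ← 38
  undo op 2 (in-shuffle, from bottom half): 38 ← 50
  undo op 1 (cut 33): 50 ← 21
So the card at position 25 came from original position 21.

21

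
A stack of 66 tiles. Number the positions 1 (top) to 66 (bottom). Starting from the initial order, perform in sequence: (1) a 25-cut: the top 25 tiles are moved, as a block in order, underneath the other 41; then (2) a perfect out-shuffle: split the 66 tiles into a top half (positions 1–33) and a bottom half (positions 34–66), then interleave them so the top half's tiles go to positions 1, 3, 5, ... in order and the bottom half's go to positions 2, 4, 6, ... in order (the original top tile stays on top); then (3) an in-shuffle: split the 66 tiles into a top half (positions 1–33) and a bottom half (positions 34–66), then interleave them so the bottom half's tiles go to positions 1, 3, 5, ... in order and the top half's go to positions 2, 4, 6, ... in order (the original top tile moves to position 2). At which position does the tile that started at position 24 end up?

Track the tile from position 24 forward through each operation:
  after op 1 (cut 25): 24 → 65
  after op 2 (out-shuffle): 65 → 64
  after op 3 (in-shuffle): 64 → 61

61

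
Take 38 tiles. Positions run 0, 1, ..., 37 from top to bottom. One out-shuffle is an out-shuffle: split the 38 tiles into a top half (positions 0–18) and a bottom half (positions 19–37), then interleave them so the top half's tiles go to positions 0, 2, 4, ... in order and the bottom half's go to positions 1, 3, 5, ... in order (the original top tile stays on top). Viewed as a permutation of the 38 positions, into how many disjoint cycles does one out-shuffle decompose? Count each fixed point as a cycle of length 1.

3

Trace each unvisited position around until it returns:
(0) (1 2 4 8 16 32 ... len 36) (37)
3 cycles in total.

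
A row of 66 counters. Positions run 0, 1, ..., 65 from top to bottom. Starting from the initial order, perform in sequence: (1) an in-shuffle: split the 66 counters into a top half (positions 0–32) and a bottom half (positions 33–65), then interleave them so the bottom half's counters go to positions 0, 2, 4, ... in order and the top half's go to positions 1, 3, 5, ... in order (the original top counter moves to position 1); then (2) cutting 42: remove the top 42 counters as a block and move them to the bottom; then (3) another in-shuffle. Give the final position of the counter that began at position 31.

43

Track the counter from position 31 forward through each operation:
  after op 1 (in-shuffle): 31 → 63
  after op 2 (cut 42): 63 → 21
  after op 3 (in-shuffle): 21 → 43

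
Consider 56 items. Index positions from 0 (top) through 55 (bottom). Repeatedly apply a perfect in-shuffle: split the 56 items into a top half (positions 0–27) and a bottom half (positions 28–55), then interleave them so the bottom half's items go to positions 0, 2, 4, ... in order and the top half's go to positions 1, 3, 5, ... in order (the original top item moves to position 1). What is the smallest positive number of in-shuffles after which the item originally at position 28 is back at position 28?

Follow position 28 under repeated in-shuffles:
28 → 0 → 1 → 3 → 7 → 15 → 31 → 6 → 13 → 27 → 55 → 54 → 52 → 48 → 40 → 24 → 49 → 42 → 28
It first returns after 18 in-shuffles.

18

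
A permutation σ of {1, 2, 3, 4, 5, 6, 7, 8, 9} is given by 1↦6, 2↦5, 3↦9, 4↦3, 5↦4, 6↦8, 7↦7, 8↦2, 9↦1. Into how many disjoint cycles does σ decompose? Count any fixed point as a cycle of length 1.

2

Cycle decomposition: (1 6 8 2 5 4 3 9) (7).
2 cycles.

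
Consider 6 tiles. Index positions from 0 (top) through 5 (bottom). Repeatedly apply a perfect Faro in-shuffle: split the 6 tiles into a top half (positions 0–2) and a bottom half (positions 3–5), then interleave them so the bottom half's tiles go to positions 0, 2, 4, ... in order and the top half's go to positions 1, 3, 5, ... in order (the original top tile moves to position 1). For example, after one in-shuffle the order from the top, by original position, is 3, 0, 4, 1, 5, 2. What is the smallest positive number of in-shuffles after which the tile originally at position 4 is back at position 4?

3

Follow position 4 under repeated in-shuffles:
4 → 2 → 5 → 4
It first returns after 3 in-shuffles.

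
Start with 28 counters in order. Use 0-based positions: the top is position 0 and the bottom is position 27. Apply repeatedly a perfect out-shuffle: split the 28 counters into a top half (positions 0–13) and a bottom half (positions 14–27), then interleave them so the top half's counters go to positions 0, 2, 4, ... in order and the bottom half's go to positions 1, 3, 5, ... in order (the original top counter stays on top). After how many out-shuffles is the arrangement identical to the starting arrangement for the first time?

The out-shuffle permutes the 28 positions with cycle lengths [1, 1, 2, 6, 18].
Every counter is home exactly when every cycle has completed a whole number of laps, i.e. after lcm(1, 2, 6, 18) = 18 out-shuffles.

18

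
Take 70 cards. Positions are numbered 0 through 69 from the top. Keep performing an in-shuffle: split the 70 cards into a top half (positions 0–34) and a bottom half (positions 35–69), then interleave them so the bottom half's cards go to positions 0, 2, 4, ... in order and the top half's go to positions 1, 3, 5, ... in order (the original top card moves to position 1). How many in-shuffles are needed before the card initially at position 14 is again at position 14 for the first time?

Follow position 14 under repeated in-shuffles:
14 → 29 → 59 → 48 → 26 → 53 → 36 → 2 → ... → 14 (length 35)
It first returns after 35 in-shuffles.

35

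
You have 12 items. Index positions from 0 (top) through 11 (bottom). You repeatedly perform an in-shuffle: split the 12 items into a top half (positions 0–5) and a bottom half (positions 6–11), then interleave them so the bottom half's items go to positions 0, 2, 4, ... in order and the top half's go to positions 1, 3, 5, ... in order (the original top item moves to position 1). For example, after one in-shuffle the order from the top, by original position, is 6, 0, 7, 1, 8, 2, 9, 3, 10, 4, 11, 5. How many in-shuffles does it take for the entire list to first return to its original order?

12

The in-shuffle permutes the 12 positions with cycle lengths [12].
Every item is home exactly when every cycle has completed a whole number of laps, i.e. after lcm(12) = 12 in-shuffles.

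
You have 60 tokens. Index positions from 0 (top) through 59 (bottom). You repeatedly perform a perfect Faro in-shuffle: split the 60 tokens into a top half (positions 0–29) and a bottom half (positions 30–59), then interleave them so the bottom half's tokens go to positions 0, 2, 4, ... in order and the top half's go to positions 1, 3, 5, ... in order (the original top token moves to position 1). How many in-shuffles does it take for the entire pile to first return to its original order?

The in-shuffle permutes the 60 positions with cycle lengths [60].
Every token is home exactly when every cycle has completed a whole number of laps, i.e. after lcm(60) = 60 in-shuffles.

60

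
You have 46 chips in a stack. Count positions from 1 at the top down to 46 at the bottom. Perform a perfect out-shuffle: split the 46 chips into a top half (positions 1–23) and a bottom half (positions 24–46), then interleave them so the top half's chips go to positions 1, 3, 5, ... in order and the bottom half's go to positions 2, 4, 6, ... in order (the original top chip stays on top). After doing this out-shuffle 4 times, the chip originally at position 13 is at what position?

13

Track the chip's position through each out-shuffle:
13 → 25 → 4 → 7 → 13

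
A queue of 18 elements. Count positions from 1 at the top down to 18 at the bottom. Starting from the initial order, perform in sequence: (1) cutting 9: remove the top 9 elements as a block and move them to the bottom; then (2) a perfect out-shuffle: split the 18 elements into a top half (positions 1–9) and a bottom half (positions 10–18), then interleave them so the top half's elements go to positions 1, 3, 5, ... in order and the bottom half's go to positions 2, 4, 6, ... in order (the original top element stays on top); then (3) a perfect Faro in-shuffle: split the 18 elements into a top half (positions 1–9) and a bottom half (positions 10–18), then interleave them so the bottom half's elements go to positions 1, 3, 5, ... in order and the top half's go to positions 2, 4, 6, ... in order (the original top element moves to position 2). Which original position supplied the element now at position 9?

Undo the operations in reverse order, starting from position 9:
  undo op 3 (in-shuffle, from bottom half): 9 ← 14
  undo op 2 (out-shuffle, from bottom half): 14 ← 16
  undo op 1 (cut 9): 16 ← 7
So the element at position 9 came from original position 7.

7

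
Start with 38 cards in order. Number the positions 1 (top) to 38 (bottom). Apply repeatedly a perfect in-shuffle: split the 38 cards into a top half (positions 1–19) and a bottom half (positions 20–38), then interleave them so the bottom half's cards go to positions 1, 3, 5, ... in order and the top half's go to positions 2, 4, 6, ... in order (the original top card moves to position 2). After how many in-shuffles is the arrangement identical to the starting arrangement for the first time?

12

The in-shuffle permutes the 38 positions with cycle lengths [2, 12, 12, 12].
Every card is home exactly when every cycle has completed a whole number of laps, i.e. after lcm(2, 12) = 12 in-shuffles.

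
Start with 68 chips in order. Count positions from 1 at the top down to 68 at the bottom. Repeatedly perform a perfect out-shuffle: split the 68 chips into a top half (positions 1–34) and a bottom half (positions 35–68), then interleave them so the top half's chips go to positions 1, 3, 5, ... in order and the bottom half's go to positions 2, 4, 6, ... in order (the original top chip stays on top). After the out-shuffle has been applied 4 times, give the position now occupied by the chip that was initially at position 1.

1

Position 1 is a fixed point of every out-shuffle, so the chip never moves.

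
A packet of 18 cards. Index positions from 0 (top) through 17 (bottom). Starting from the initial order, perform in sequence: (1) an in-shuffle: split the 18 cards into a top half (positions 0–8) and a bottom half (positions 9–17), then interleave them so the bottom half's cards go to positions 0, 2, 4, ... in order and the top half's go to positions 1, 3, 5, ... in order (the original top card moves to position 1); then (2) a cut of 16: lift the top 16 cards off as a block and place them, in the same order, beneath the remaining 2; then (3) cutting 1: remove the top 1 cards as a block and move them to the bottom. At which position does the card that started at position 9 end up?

Track the card from position 9 forward through each operation:
  after op 1 (in-shuffle): 9 → 0
  after op 2 (cut 16): 0 → 2
  after op 3 (cut 1): 2 → 1

1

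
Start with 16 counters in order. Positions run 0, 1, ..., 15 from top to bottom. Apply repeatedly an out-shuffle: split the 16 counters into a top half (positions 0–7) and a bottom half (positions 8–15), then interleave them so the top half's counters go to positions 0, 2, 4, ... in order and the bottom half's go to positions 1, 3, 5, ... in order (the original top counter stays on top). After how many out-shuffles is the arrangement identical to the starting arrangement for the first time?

4

The out-shuffle permutes the 16 positions with cycle lengths [1, 1, 2, 4, 4, 4].
Every counter is home exactly when every cycle has completed a whole number of laps, i.e. after lcm(1, 2, 4) = 4 out-shuffles.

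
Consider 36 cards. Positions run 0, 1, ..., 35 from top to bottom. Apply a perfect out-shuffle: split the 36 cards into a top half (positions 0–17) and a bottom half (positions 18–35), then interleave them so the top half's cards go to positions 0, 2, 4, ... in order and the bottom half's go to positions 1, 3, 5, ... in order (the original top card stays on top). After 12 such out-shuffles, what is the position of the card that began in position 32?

Track the card's position through each out-shuffle:
32 → 29 → 23 → 11 → 22 → 9 → 18 → 1 → 2 → 4 → 8 → 16 → 32

32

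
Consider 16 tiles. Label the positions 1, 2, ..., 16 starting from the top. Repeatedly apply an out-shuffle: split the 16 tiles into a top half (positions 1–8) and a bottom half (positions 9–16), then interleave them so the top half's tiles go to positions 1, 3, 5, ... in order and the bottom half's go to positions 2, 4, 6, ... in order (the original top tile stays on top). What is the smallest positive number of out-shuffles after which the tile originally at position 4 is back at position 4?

4

Follow position 4 under repeated out-shuffles:
4 → 7 → 13 → 10 → 4
It first returns after 4 out-shuffles.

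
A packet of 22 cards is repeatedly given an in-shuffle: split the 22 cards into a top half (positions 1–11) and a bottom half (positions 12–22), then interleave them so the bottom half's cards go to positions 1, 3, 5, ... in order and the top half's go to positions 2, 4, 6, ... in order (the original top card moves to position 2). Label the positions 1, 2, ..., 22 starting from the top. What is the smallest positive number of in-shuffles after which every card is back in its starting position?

The in-shuffle permutes the 22 positions with cycle lengths [11, 11].
Every card is home exactly when every cycle has completed a whole number of laps, i.e. after lcm(11) = 11 in-shuffles.

11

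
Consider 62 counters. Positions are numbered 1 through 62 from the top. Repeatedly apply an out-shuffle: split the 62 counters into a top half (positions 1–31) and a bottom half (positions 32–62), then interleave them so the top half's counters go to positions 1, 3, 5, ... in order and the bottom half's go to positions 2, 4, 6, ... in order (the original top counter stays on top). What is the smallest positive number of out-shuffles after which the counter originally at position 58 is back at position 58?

60

Follow position 58 under repeated out-shuffles:
58 → 54 → 46 → 30 → 59 → 56 → 50 → 38 → ... → 58 (length 60)
It first returns after 60 out-shuffles.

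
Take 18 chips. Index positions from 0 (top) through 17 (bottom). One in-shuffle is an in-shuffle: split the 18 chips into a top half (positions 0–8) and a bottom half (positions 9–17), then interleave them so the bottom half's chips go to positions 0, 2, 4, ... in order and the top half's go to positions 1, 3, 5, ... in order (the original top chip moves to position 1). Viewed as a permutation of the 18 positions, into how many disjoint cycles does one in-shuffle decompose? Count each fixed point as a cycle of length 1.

Trace each unvisited position around until it returns:
(0 1 3 7 15 12 ... len 18)
1 cycle in total.

1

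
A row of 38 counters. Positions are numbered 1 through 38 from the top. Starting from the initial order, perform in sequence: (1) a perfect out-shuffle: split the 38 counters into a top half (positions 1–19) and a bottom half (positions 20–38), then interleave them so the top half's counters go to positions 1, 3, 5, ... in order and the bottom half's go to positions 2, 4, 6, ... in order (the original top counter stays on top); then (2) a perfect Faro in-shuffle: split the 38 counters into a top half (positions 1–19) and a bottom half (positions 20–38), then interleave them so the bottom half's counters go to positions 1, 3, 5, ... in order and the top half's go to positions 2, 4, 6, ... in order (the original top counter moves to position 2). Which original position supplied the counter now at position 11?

Undo the operations in reverse order, starting from position 11:
  undo op 2 (in-shuffle, from bottom half): 11 ← 25
  undo op 1 (out-shuffle, from top half): 25 ← 13
So the counter at position 11 came from original position 13.

13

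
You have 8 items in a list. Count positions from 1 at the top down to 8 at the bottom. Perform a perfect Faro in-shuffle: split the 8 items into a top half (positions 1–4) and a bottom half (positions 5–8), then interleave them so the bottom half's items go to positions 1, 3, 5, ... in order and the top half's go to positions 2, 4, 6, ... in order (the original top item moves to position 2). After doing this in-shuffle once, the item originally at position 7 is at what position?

Track the item's position through each in-shuffle:
7 → 5

5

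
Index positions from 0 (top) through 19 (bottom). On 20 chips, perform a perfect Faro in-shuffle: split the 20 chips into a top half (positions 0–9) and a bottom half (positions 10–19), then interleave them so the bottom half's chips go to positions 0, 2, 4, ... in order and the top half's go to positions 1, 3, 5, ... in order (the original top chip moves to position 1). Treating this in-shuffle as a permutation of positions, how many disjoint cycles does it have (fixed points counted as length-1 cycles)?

Trace each unvisited position around until it returns:
(0 1 3 7 15 10) (2 5 11) (4 9 19 18 16 12) (6 13) (8 17 14)
5 cycles in total.

5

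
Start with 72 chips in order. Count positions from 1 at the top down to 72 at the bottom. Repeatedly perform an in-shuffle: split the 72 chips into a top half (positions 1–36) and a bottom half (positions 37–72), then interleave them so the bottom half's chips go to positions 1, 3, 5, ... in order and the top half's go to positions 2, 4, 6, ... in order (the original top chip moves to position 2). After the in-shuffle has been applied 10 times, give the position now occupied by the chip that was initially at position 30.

Track the chip's position through each in-shuffle:
30 → 60 → 47 → 21 → 42 → 11 → 22 → 44 → 15 → 30 → 60

60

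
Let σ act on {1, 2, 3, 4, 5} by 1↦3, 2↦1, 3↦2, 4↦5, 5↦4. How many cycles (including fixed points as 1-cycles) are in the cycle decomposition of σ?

Cycle decomposition: (1 3 2) (4 5).
2 cycles.

2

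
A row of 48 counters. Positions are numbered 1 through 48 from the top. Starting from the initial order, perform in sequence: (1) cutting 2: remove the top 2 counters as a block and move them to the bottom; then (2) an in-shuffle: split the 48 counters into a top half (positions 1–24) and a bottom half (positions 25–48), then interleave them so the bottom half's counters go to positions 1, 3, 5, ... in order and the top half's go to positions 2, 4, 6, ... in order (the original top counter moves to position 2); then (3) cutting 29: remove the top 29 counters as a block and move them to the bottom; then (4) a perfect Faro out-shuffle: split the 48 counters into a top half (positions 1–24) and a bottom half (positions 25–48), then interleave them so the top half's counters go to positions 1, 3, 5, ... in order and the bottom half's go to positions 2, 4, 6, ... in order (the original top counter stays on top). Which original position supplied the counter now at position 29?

Undo the operations in reverse order, starting from position 29:
  undo op 4 (out-shuffle, from top half): 29 ← 15
  undo op 3 (cut 29): 15 ← 44
  undo op 2 (in-shuffle, from top half): 44 ← 22
  undo op 1 (cut 2): 22 ← 24
So the counter at position 29 came from original position 24.

24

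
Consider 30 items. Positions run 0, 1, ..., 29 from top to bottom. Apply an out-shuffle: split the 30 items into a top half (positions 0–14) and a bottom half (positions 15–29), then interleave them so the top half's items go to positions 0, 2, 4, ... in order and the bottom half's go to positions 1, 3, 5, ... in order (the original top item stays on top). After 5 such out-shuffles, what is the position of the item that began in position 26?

Track the item's position through each out-shuffle:
26 → 23 → 17 → 5 → 10 → 20

20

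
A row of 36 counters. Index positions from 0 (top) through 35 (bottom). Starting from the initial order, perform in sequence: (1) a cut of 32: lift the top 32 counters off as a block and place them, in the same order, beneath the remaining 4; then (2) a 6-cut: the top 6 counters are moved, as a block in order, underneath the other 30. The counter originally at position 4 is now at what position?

2

Track the counter from position 4 forward through each operation:
  after op 1 (cut 32): 4 → 8
  after op 2 (cut 6): 8 → 2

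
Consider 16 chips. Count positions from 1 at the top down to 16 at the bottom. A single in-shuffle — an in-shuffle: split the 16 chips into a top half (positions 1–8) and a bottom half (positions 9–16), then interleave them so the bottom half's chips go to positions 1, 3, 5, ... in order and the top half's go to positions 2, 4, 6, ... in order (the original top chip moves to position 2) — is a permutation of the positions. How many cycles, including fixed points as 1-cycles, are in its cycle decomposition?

2

Trace each unvisited position around until it returns:
(1 2 4 8 16 15 13 9) (3 6 12 7 14 11 5 10)
2 cycles in total.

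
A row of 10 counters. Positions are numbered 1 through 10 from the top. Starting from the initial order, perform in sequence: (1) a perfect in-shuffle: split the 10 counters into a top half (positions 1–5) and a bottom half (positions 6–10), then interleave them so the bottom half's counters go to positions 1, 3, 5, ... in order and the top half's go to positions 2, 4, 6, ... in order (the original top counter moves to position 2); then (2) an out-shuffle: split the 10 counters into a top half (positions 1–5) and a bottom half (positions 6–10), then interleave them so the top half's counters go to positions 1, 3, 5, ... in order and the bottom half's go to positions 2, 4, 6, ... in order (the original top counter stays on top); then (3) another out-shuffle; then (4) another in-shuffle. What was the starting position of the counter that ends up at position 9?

5

Undo the operations in reverse order, starting from position 9:
  undo op 4 (in-shuffle, from bottom half): 9 ← 10
  undo op 3 (out-shuffle, from bottom half): 10 ← 10
  undo op 2 (out-shuffle, from bottom half): 10 ← 10
  undo op 1 (in-shuffle, from top half): 10 ← 5
So the counter at position 9 came from original position 5.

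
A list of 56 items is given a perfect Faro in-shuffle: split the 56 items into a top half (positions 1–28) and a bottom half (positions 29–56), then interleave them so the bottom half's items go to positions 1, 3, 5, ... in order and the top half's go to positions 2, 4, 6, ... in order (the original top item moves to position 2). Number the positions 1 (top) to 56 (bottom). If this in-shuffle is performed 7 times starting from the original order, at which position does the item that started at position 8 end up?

55

Track the item's position through each in-shuffle:
8 → 16 → 32 → 7 → 14 → 28 → 56 → 55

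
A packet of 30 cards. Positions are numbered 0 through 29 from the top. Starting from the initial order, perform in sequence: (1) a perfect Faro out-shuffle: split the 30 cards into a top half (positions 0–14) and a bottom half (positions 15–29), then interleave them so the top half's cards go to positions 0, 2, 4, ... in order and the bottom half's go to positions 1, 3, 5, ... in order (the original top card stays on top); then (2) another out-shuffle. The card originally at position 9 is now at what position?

Track the card from position 9 forward through each operation:
  after op 1 (out-shuffle): 9 → 18
  after op 2 (out-shuffle): 18 → 7

7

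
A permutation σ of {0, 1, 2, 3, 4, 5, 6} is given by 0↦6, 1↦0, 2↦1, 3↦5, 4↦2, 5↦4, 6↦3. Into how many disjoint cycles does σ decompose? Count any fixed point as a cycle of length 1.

1

Cycle decomposition: (0 6 3 5 4 2 1).
1 cycle.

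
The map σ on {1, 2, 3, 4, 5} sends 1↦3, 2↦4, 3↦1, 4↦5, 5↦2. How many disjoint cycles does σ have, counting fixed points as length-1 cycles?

Cycle decomposition: (1 3) (2 4 5).
2 cycles.

2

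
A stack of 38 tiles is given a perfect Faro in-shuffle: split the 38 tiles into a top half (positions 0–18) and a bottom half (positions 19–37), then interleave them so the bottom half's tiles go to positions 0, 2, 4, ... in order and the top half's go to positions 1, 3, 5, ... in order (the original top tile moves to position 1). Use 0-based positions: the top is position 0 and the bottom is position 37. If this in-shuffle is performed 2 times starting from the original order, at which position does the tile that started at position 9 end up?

Track the tile's position through each in-shuffle:
9 → 19 → 0

0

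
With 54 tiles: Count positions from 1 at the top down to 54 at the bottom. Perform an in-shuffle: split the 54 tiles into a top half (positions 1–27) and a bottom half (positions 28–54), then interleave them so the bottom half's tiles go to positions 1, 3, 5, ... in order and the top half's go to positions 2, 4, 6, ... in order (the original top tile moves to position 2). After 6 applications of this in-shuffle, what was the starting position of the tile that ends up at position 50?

Work backwards from position 50, undoing one in-shuffle at a time:
50 ← 25 ← 40 ← 20 ← 10 ← 5 ← 30
So the tile now at position 50 started at position 30.

30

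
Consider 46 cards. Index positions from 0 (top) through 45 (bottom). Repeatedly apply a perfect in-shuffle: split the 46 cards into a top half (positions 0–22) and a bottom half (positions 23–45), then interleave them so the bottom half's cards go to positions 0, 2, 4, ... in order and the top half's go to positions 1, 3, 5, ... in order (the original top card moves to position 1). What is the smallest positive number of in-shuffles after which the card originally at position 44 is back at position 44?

Follow position 44 under repeated in-shuffles:
44 → 42 → 38 → 30 → 14 → 29 → 12 → 25 → ... → 44 (length 23)
It first returns after 23 in-shuffles.

23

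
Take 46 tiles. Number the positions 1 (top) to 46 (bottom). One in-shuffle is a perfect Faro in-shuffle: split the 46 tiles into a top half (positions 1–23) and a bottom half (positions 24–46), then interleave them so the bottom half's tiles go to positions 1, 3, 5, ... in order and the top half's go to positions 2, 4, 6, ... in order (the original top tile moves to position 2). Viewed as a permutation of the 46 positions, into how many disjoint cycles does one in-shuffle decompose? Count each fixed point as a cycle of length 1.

Trace each unvisited position around until it returns:
(1 2 4 8 16 32 ... len 23) (5 10 20 40 33 19 ... len 23)
2 cycles in total.

2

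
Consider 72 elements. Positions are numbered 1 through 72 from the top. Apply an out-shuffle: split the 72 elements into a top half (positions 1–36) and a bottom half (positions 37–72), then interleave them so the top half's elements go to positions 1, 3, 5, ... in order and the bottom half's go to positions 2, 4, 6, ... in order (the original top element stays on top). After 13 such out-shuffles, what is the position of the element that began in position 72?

Position 72 is a fixed point of every out-shuffle, so the element never moves.

72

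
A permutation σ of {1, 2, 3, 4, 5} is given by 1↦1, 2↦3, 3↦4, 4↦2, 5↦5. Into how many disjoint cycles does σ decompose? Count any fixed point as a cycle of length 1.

3

Cycle decomposition: (1) (2 3 4) (5).
3 cycles.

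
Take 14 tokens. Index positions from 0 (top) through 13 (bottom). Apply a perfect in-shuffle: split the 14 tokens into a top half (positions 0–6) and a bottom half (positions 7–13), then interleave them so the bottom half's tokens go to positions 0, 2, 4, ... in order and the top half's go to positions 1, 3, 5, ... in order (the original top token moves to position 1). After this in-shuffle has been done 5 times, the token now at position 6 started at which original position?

Work backwards from position 6, undoing one in-shuffle at a time:
6 ← 10 ← 12 ← 13 ← 6 ← 10
So the token now at position 6 started at position 10.

10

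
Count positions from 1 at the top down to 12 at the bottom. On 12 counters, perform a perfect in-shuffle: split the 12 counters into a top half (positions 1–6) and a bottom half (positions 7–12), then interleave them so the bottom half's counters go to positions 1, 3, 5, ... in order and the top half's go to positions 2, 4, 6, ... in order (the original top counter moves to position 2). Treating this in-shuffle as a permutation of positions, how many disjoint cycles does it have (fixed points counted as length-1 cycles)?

1

Trace each unvisited position around until it returns:
(1 2 4 8 3 6 ... len 12)
1 cycle in total.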